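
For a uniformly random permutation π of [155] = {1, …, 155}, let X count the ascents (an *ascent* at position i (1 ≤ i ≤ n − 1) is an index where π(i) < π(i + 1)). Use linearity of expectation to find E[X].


Write X = Σ X_I over i = 1, …, 154, with X_I the indicator of one ascent.
There are 154 indicators.
For each fixed i, the pair (π(i), π(i+1)) is a uniformly random ordered pair of distinct values from {1, …, 155}; by symmetry P[π(i) < π(i+1)] = 1/2.
By linearity: E[X] = 154 · (1/2) = (155 − 1) · (1/2) = 77 ≈ 77.000.

E[X] = 77 = 77.000.


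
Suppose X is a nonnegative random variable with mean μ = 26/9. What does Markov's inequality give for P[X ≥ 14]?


μ = E[X] = 26/9, a = 14.
Markov: P[X ≥ 14] ≤ μ/a = (26/9)/14 = 13/63.
Numerically: ≈ 0.206349.
(Since a = 14 > μ = 2.888889, the bound 13/63 is < 1 and informative.)

P[X ≥ 14] ≤ 13/63 ≈ 0.206349.


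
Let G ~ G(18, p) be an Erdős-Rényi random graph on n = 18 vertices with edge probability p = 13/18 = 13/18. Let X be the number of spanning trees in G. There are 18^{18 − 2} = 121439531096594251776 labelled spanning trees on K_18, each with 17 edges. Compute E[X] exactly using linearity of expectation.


K_18 has 18^{18 − 2} = 121439531096594251776 labelled spanning trees.
For each such spanning tree H, let X_H = 1 if all 17 edges of H are present in G. Then P[X_H = 1] = p^{17} = (13/18)^{17} = 8650415919381337933/2185911559738696531968.
By linearity: E[X] = Σ_H E[X_H] = 121439531096594251776 · p^{17} = 121439531096594251776 · 8650415919381337933/2185911559738696531968 = 8650415919381337933/18.
Numerically: E[X] ≈ 4.8058e+17.

E[X] = 121439531096594251776 · (13/18)^{17} = 8650415919381337933/18 ≈ 4.8058e+17.


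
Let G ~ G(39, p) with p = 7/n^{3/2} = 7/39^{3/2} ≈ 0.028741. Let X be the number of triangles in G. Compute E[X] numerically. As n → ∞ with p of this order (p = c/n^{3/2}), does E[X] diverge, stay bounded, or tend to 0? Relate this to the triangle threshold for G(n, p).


Number of potential triangles: C(39, 3) = 9139.
Each occurs with probability p³ ≈ (0.028741)³ ≈ 2.3741239e-05.
By linearity: E[X] = C(39, 3)·p³ ≈ 9139 · 2.3741239e-05 ≈ 0.21697.
Since α = 3/2 > 1, p = c/n^{3/2} = o(1/n) is below the triangle threshold p ~ 1/n. Asymptotically E[X] ~ (c³/6)·n^{3(1−α)} = (7³/6)·n^{-1.5} → 0, so by Markov's inequality G has no triangles w.h.p.

E[X] ≈ 0.21697; in regime p = Θ(1/n^{3/2}) E[X] tends to 0 (below the triangle threshold p ~ 1/n).


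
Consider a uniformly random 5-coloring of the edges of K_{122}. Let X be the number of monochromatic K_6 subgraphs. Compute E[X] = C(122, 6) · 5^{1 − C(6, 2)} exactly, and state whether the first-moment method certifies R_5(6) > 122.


E[X] = C(122, 6) · 5^{1 − 15} = 4042116078 · 5^{−14} = 4042116078/6103515625.
As a reduced fraction: E[X] = 4042116078/6103515625 ≈ 0.6623.
Is E[X] < 1? YES.
Since E[X] < 1, there exists a 5-coloring of K_{122} with no monochromatic K_6; hence R_5(6) > 122.

E[X] = 4042116078/6103515625 ≈ 0.6623; E[X] < 1, so R_5(6) > 122.


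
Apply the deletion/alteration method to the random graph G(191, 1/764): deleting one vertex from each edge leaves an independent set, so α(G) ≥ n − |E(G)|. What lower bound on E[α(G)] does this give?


E[|E(G)|] = C(191, 2)·p = 18145 · (1/764) = 95/4.
E[α(G)] ≥ n − E[|E(G)|] = 191 − 95/4 = 669/4.
Numerically: ≈ 167.250.
(This is only a lower bound; the true E[α(G)] may be larger.)

E[α(G)] ≥ 669/4 ≈ 167.250.


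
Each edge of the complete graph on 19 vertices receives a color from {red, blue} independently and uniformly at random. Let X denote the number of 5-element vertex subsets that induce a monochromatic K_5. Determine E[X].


Let X = Σ_S X_S over the C(19, 5) = 11628 subsets S of size 5, where X_S = 1 if the K_5 on S is monochromatic.
For a fixed S, the K_5 on S has C(5, 2) = 10 edges. P[all 10 edges red] = (1/2)^10, and likewise for blue, so P[monochromatic] = 2·(1/2)^10 = 2^{1 − 10} = 1/512.
By linearity of expectation: E[X] = C(19, 5) · 2^{1 − 10} = 11628 · 1/512 = 2907/128.
Numerically: E[X] ≈ 22.710938.

E[X] = C(19,5)·2^(1−C(5,2)) = 2907/128 ≈ 22.710938.


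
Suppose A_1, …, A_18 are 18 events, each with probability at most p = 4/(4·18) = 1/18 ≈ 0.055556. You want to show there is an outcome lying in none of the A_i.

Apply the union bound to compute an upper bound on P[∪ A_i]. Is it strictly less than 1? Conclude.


Union bound: P[∪_{i=1}^{18} A_i] ≤ Σ_i P[A_i] ≤ 18·p = 18·(1/18) = 1.
Numerically: 1 ≈ 1.000000.
Is 1 < 1? NO.
Since the bound 1 is ≥ 1, the union bound is uninformative here; it does NOT by itself certify existence.

18·p = 1 ≈ 1.000000; existence NOT certified by the union bound.


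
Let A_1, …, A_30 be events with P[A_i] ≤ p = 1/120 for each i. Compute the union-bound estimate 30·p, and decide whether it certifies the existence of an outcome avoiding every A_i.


Union bound: P[∪_{i=1}^{30} A_i] ≤ Σ_i P[A_i] ≤ 30·p = 30·(1/120) = 1/4.
Numerically: 1/4 ≈ 0.250000.
Is 1/4 < 1? YES.
Since P[∪ A_i] ≤ 1/4 < 1, the complement has P[∩ A_i^c] ≥ 1 − 1/4 = 3/4 > 0, so some outcome avoids every A_i.

30·p = 1/4 ≈ 0.250000; existence CERTIFIED by the union bound.


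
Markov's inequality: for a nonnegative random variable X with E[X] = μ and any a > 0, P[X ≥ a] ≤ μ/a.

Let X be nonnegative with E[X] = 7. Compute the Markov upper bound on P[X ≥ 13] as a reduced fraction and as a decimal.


μ = E[X] = 7, a = 13.
Markov: P[X ≥ 13] ≤ μ/a = (7)/13 = 7/13.
Numerically: ≈ 0.5385.
(Since a = 13 > μ = 7.0000, the bound 7/13 is < 1 and informative.)

P[X ≥ 13] ≤ 7/13 ≈ 0.5385.


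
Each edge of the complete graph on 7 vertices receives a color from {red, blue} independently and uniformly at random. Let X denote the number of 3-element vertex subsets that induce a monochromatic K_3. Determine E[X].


Let X = Σ_S X_S over the C(7, 3) = 35 subsets S of size 3, where X_S = 1 if the K_3 on S is monochromatic.
For a fixed S, the K_3 on S has C(3, 2) = 3 edges. P[all 3 edges red] = (1/2)^3, and likewise for blue, so P[monochromatic] = 2·(1/2)^3 = 2^{1 − 3} = 1/4.
By linearity: E[X] = C(7, 3) · 2^{1 − 3} = 35 · 1/4 = 35/4.
Numerically: E[X] ≈ 8.75000.

E[X] = C(7,3)·2^(1−C(3,2)) = 35/4 ≈ 8.75000.


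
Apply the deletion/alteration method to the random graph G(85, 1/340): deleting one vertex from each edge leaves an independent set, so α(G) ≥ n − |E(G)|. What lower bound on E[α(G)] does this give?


E[|E(G)|] = C(85, 2)·p = 3570 · (1/340) = 21/2.
E[α(G)] ≥ n − E[|E(G)|] = 85 − 21/2 = 149/2.
Numerically: ≈ 74.500000.
(This is only a lower bound; the true E[α(G)] may be larger.)

E[α(G)] ≥ 149/2 ≈ 74.500000.


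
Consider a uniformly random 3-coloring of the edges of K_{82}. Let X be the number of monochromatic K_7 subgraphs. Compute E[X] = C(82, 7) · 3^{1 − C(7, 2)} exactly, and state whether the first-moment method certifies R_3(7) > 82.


E[X] = C(82, 7) · 3^{1 − 21} = 3801756816 · 3^{−20} = 3801756816/3486784401.
As a reduced fraction: E[X] = 140805808/129140163 ≈ 1.090333.
Is E[X] < 1? NO.
Since E[X] ≥ 1, the first-moment bound is inconclusive at n = 82; it does NOT by itself certify R_3(7) > 82.

E[X] = 140805808/129140163 ≈ 1.090333; E[X] ≥ 1; first-moment method inconclusive here.


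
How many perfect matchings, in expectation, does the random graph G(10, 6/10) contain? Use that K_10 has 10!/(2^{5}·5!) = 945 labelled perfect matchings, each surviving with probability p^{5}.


K_10 has 10!/(2^{5}·5!) = 945 labelled perfect matchings.
For each such perfect matching H, let X_H = 1 if all 5 edges of H are present in G. Then P[X_H = 1] = p^{5} = (3/5)^{5} = 243/3125.
By linearity: E[X] = Σ_H E[X_H] = 945 · p^{5} = 945 · 243/3125 = 45927/625.
Numerically: E[X] ≈ 73.48.

E[X] = 945 · (3/5)^{5} = 45927/625 ≈ 73.48.


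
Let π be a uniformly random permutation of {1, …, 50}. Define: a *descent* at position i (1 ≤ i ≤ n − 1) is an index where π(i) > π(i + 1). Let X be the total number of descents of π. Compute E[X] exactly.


Write X = Σ X_I over i = 1, …, 49, with X_I the indicator of one descent.
There are 49 indicators.
For each fixed i, the pair (π(i), π(i+1)) is a uniformly random ordered pair of distinct values from {1, …, 50}; by symmetry P[π(i) > π(i+1)] = 1/2.
By linearity: E[X] = 49 · (1/2) = (50 − 1) · (1/2) = 49/2 ≈ 24.5000.

E[X] = 49/2 = 24.5000.


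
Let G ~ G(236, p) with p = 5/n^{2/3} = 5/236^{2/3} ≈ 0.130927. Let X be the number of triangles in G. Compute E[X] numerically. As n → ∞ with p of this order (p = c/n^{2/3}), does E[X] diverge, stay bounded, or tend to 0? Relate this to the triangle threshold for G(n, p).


Number of potential triangles: C(236, 3) = 2162940.
Each occurs with probability p³ ≈ (0.130927)³ ≈ 2.24432634e-03.
By linearity: E[X] = C(236, 3)·p³ ≈ 2162940 · 2.24432634e-03 ≈ 4854.343220.
Since α = 2/3 < 1, p = c/n^{2/3} ≫ 1/n is above the triangle threshold p ~ 1/n. Asymptotically E[X] ~ (c³/6)·n^{3(1−α)} = (5³/6)·n^{1} → ∞; triangles are abundant w.h.p.

E[X] ≈ 4854.343220; in regime p = Θ(1/n^{2/3}) E[X] diverges (above the triangle threshold p ~ 1/n).


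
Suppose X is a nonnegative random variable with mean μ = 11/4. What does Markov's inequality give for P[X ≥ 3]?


μ = E[X] = 11/4, a = 3.
Markov: P[X ≥ 3] ≤ μ/a = (11/4)/3 = 11/12.
Numerically: ≈ 0.91667.
(Since a = 3 > μ = 2.75000, the bound 11/12 is < 1 and informative.)

P[X ≥ 3] ≤ 11/12 ≈ 0.91667.


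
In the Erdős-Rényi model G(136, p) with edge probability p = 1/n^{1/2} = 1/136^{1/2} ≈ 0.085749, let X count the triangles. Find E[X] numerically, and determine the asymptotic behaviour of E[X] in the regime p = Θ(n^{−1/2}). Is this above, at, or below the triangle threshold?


Number of potential triangles: C(136, 3) = 410040.
Each occurs with probability p³ ≈ (0.085749)³ ≈ 6.3050950e-04.
By linearity: E[X] = C(136, 3)·p³ ≈ 410040 · 6.3050950e-04 ≈ 258.53412.
Since α = 1/2 < 1, p = c/n^{1/2} ≫ 1/n is above the triangle threshold p ~ 1/n. Asymptotically E[X] ~ (c³/6)·n^{3(1−α)} = (1³/6)·n^{1.5} → ∞; triangles are abundant w.h.p.

E[X] ≈ 258.53412; in regime p = Θ(1/n^{1/2}) E[X] diverges (above the triangle threshold p ~ 1/n).


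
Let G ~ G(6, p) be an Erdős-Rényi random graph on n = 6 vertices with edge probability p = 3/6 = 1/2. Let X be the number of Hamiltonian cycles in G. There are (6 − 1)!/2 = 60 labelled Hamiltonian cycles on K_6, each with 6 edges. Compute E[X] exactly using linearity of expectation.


K_6 has (6 − 1)!/2 = 60 labelled Hamiltonian cycles.
For each such Hamiltonian cycle H, let X_H = 1 if all 6 edges of H are present in G. Then P[X_H = 1] = p^{6} = (1/2)^{6} = 1/64.
By linearity of expectation: E[X] = Σ_H E[X_H] = 60 · p^{6} = 60 · 1/64 = 15/16.
Numerically: E[X] ≈ 0.9375.

E[X] = 60 · (1/2)^{6} = 15/16 ≈ 0.9375.


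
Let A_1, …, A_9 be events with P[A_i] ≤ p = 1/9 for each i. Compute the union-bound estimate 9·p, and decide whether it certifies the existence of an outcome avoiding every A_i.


Union bound: P[∪_{i=1}^{9} A_i] ≤ Σ_i P[A_i] ≤ 9·p = 9·(1/9) = 1.
Numerically: 1 ≈ 1.0000.
Is 1 < 1? NO.
Since the bound 1 is ≥ 1, the union bound is uninformative here; it does NOT by itself certify existence.

9·p = 1 ≈ 1.0000; existence NOT certified by the union bound.


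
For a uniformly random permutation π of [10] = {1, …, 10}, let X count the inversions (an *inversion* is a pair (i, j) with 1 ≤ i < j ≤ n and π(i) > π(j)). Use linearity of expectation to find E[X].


Write X = Σ X_I over the C(10, 2) = 45 pairs i < j, with X_I the indicator of one inversion.
There are 45 indicators.
For each fixed pair i < j, the values π(i) and π(j) are two distinct elements of {1, …, 10} in uniformly random order; by symmetry P[π(i) > π(j)] = 1/2.
By linearity: E[X] = 45 · (1/2) = C(10, 2) · (1/2) = 45/2 = 45/2 ≈ 22.5000.

E[X] = 45/2 = 22.5000.


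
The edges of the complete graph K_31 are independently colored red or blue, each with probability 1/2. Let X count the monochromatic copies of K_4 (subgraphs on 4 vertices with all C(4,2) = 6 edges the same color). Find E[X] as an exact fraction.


Let X = Σ_S X_S over the C(31, 4) = 31465 subsets S of size 4, where X_S = 1 if the K_4 on S is monochromatic.
For a fixed S, the K_4 on S has C(4, 2) = 6 edges. P[all 6 edges red] = (1/2)^6, and likewise for blue, so P[monochromatic] = 2·(1/2)^6 = 2^{1 − 6} = 1/32.
By linearity of expectation: E[X] = C(31, 4) · 2^{1 − 6} = 31465 · 1/32 = 31465/32.
Numerically: E[X] ≈ 983.2812.

E[X] = C(31,4)·2^(1−C(4,2)) = 31465/32 ≈ 983.2812.


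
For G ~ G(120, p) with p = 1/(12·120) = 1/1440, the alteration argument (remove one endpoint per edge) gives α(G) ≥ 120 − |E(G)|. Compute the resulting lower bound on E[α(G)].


E[|E(G)|] = C(120, 2)·p = 7140 · (1/1440) = 119/24.
E[α(G)] ≥ n − E[|E(G)|] = 120 − 119/24 = 2761/24.
Numerically: ≈ 115.0417.
(This is only a lower bound; the true E[α(G)] may be larger.)

E[α(G)] ≥ 2761/24 ≈ 115.0417.


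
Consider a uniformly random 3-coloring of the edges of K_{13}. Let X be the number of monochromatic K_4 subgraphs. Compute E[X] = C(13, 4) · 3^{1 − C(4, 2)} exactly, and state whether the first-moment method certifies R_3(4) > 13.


E[X] = C(13, 4) · 3^{1 − 6} = 715 · 3^{−5} = 715/243.
As a reduced fraction: E[X] = 715/243 ≈ 2.9423868.
Is E[X] < 1? NO.
Since E[X] ≥ 1, the first-moment bound is inconclusive at n = 13; it does NOT by itself certify R_3(4) > 13.

E[X] = 715/243 ≈ 2.9423868; E[X] ≥ 1; first-moment method inconclusive here.


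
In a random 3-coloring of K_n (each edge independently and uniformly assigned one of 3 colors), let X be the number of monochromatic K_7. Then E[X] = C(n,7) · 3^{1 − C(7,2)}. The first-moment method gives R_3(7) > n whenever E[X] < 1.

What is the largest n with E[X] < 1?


We need C(n, 7) · 3^{1 − 21} < 1, i.e. C(n, 7) < 3^{21 − 1} = 3486784401.
Check values of n near the boundary:
  n = 76: C(76, 7) = 2186189400; 2186189400 < 3486784401? YES
  n = 77: C(77, 7) = 2404808340; 2404808340 < 3486784401? YES
  n = 78: C(78, 7) = 2641902120; 2641902120 < 3486784401? YES
  n = 79: C(79, 7) = 2898753715; 2898753715 < 3486784401? YES
  n = 80: C(80, 7) = 3176716400; 3176716400 < 3486784401? YES
  n = 81: C(81, 7) = 3477216600; 3477216600 < 3486784401? YES
  n = 82: C(82, 7) = 3801756816; 3801756816 < 3486784401? NO
The largest n with C(n, 7) < 3486784401 is n = 81 (where E[X] = 42928600/43046721 ≈ 0.997256). Hence R_3(7) > 81, i.e. R_3(7) ≥ 82.

Largest n = 81; hence R_3(7) > 81.


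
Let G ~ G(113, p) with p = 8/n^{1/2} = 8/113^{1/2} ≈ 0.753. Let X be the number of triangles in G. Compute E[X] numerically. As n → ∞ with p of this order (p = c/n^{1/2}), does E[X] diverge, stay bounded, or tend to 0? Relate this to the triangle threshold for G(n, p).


Number of potential triangles: C(113, 3) = 234136.
Each occurs with probability p³ ≈ (0.753)³ ≈ 4.26238e-01.
By linearity: E[X] = C(113, 3)·p³ ≈ 234136 · 4.26238e-01 ≈ 99797.690.
Since α = 1/2 < 1, p = c/n^{1/2} ≫ 1/n is above the triangle threshold p ~ 1/n. Asymptotically E[X] ~ (c³/6)·n^{3(1−α)} = (8³/6)·n^{1.5} → ∞; triangles are abundant w.h.p.

E[X] ≈ 99797.690; in regime p = Θ(1/n^{1/2}) E[X] diverges (above the triangle threshold p ~ 1/n).


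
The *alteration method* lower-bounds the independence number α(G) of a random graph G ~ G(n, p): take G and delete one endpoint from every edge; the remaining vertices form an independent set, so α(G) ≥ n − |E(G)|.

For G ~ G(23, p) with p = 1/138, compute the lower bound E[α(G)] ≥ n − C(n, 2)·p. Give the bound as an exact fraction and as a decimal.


E[|E(G)|] = C(23, 2)·p = 253 · (1/138) = 11/6.
E[α(G)] ≥ n − E[|E(G)|] = 23 − 11/6 = 127/6.
Numerically: ≈ 21.166667.
(This is only a lower bound; the true E[α(G)] may be larger.)

E[α(G)] ≥ 127/6 ≈ 21.166667.


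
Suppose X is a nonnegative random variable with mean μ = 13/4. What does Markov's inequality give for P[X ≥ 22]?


μ = E[X] = 13/4, a = 22.
Markov: P[X ≥ 22] ≤ μ/a = (13/4)/22 = 13/88.
Numerically: ≈ 0.147727.
(Since a = 22 > μ = 3.250000, the bound 13/88 is < 1 and informative.)

P[X ≥ 22] ≤ 13/88 ≈ 0.147727.


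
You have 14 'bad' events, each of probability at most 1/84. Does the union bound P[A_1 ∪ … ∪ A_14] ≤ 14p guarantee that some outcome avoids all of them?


Union bound: P[∪_{i=1}^{14} A_i] ≤ Σ_i P[A_i] ≤ 14·p = 14·(1/84) = 1/6.
Numerically: 1/6 ≈ 0.16667.
Is 1/6 < 1? YES.
Since P[∪ A_i] ≤ 1/6 < 1, the complement has P[∩ A_i^c] ≥ 1 − 1/6 = 5/6 > 0, so some outcome avoids every A_i.

14·p = 1/6 ≈ 0.16667; existence CERTIFIED by the union bound.


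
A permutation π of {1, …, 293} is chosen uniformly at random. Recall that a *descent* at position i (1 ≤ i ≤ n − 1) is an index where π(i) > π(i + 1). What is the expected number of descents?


Write X = Σ X_I over i = 1, …, 292, with X_I the indicator of one descent.
There are 292 indicators.
For each fixed i, the pair (π(i), π(i+1)) is a uniformly random ordered pair of distinct values from {1, …, 293}; by symmetry P[π(i) > π(i+1)] = 1/2.
By linearity: E[X] = 292 · (1/2) = (293 − 1) · (1/2) = 146 ≈ 146.000.

E[X] = 146 = 146.000.


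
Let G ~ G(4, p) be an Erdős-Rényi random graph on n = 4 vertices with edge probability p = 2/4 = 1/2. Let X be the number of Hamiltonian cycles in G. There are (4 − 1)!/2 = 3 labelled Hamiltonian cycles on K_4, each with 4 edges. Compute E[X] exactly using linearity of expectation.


K_4 has (4 − 1)!/2 = 3 labelled Hamiltonian cycles.
For each such Hamiltonian cycle H, let X_H = 1 if all 4 edges of H are present in G. Then P[X_H = 1] = p^{4} = (1/2)^{4} = 1/16.
Summing the indicators: E[X] = Σ_H E[X_H] = 3 · p^{4} = 3 · 1/16 = 3/16.
Numerically: E[X] ≈ 0.1875.

E[X] = 3 · (1/2)^{4} = 3/16 ≈ 0.1875.


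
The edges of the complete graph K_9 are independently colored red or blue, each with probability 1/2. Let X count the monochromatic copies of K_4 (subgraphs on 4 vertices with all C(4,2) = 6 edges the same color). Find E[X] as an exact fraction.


Let X = Σ_S X_S over the C(9, 4) = 126 subsets S of size 4, where X_S = 1 if the K_4 on S is monochromatic.
For a fixed S, the K_4 on S has C(4, 2) = 6 edges. P[all 6 edges red] = (1/2)^6, and likewise for blue, so P[monochromatic] = 2·(1/2)^6 = 2^{1 − 6} = 1/32.
By linearity: E[X] = C(9, 4) · 2^{1 − 6} = 126 · 1/32 = 63/16.
Numerically: E[X] ≈ 3.937500.

E[X] = C(9,4)·2^(1−C(4,2)) = 63/16 ≈ 3.937500.


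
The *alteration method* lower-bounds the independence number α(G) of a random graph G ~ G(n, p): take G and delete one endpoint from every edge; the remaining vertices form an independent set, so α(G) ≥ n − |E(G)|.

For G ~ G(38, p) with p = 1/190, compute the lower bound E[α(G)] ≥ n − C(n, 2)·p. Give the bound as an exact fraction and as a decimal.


E[|E(G)|] = C(38, 2)·p = 703 · (1/190) = 37/10.
E[α(G)] ≥ n − E[|E(G)|] = 38 − 37/10 = 343/10.
Numerically: ≈ 34.30000.
(This is only a lower bound; the true E[α(G)] may be larger.)

E[α(G)] ≥ 343/10 ≈ 34.30000.


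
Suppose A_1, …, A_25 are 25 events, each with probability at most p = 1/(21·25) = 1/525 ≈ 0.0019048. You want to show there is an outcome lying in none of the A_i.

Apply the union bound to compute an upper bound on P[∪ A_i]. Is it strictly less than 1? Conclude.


Union bound: P[∪_{i=1}^{25} A_i] ≤ Σ_i P[A_i] ≤ 25·p = 25·(1/525) = 1/21.
Numerically: 1/21 ≈ 0.0476190.
Is 1/21 < 1? YES.
Since P[∪ A_i] ≤ 1/21 < 1, the complement has P[∩ A_i^c] ≥ 1 − 1/21 = 20/21 > 0, so some outcome avoids every A_i.

25·p = 1/21 ≈ 0.0476190; existence CERTIFIED by the union bound.


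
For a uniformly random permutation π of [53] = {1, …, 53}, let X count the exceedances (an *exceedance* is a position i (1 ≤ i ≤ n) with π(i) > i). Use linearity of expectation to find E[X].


Write X = Σ_{i=1}^{53} X_i, where X_i = 1_{π(i) > i}.
For each fixed i, π(i) is uniform over {1, …, 53} (marginal of a uniform permutation), so P[π(i) > i] = (n − i)/n. Summing: Σ_{i=1}^{53} (n − i)/n = (0 + 1 + … + 52)/53 = 53(53 − 1)/(2·53) = (53 − 1)/2.
Hence E[X] = Σ_{i=1}^{53} (53 − i)/53 = 26 ≈ 26.0000.

E[X] = 26 = 26.0000.


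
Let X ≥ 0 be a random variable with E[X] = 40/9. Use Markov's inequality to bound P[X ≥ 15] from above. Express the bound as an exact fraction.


μ = E[X] = 40/9, a = 15.
Markov: P[X ≥ 15] ≤ μ/a = (40/9)/15 = 8/27.
Numerically: ≈ 0.2963.
(Since a = 15 > μ = 4.4444, the bound 8/27 is < 1 and informative.)

P[X ≥ 15] ≤ 8/27 ≈ 0.2963.


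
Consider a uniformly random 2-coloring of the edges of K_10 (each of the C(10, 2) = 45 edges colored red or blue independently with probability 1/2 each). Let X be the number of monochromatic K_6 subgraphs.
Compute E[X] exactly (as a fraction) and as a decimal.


Let X = Σ_S X_S over the C(10, 6) = 210 subsets S of size 6, where X_S = 1 if the K_6 on S is monochromatic.
For a fixed S, the K_6 on S has C(6, 2) = 15 edges. P[all 15 edges red] = (1/2)^15, and likewise for blue, so P[monochromatic] = 2·(1/2)^15 = 2^{1 − 15} = 1/16384.
By linearity of expectation: E[X] = C(10, 6) · 2^{1 − 15} = 210 · 1/16384 = 105/8192.
Numerically: E[X] ≈ 0.01282.

E[X] = C(10,6)·2^(1−C(6,2)) = 105/8192 ≈ 0.01282.


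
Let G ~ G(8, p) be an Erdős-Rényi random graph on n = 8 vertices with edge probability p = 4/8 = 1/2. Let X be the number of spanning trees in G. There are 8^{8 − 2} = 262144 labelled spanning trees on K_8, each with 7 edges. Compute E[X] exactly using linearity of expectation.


K_8 has 8^{8 − 2} = 262144 labelled spanning trees.
For each such spanning tree H, let X_H = 1 if all 7 edges of H are present in G. Then P[X_H = 1] = p^{7} = (1/2)^{7} = 1/128.
By linearity: E[X] = Σ_H E[X_H] = 262144 · p^{7} = 262144 · 1/128 = 2048.
Numerically: E[X] ≈ 2.05e+03.

E[X] = 262144 · (1/2)^{7} = 2048 ≈ 2.05e+03.


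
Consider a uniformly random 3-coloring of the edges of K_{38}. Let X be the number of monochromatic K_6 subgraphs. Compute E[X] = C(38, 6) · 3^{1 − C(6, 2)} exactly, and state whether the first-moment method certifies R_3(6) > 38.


E[X] = C(38, 6) · 3^{1 − 15} = 2760681 · 3^{−14} = 2760681/4782969.
As a reduced fraction: E[X] = 920227/1594323 ≈ 0.5771898.
Is E[X] < 1? YES.
Since E[X] < 1, there exists a 3-coloring of K_{38} with no monochromatic K_6; hence R_3(6) > 38.

E[X] = 920227/1594323 ≈ 0.5771898; E[X] < 1, so R_3(6) > 38.


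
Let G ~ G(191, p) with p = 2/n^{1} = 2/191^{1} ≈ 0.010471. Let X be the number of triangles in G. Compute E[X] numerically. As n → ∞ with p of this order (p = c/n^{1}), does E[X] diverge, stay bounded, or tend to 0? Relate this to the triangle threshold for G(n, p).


Number of potential triangles: C(191, 3) = 1143135.
Each occurs with probability p³ ≈ (0.010471)³ ≈ 1.1481269e-06.
By linearity: E[X] = C(191, 3)·p³ ≈ 1143135 · 1.1481269e-06 ≈ 1.31246.
Here α = 1, so p = 2/n is exactly at the triangle threshold p ~ 1/n. Asymptotically E[X] → c³/6 = 2³/6 = 4/3 ≈ 1.33333, a bounded constant. In this regime the triangle count is asymptotically Poisson(c³/6).

E[X] ≈ 1.31246; in regime p = Θ(1/n^{1}) E[X] stays bounded (at the triangle threshold p ~ 1/n).


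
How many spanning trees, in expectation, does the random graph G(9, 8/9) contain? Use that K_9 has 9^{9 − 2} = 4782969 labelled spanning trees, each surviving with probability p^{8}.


K_9 has 9^{9 − 2} = 4782969 labelled spanning trees.
For each such spanning tree H, let X_H = 1 if all 8 edges of H are present in G. Then P[X_H = 1] = p^{8} = (8/9)^{8} = 16777216/43046721.
By linearity of expectation: E[X] = Σ_H E[X_H] = 4782969 · p^{8} = 4782969 · 16777216/43046721 = 16777216/9.
Numerically: E[X] ≈ 1.86e+06.

E[X] = 4782969 · (8/9)^{8} = 16777216/9 ≈ 1.86e+06.


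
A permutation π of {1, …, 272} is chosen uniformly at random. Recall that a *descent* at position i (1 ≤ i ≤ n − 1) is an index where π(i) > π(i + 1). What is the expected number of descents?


Write X = Σ X_I over i = 1, …, 271, with X_I the indicator of one descent.
There are 271 indicators.
For each fixed i, the pair (π(i), π(i+1)) is a uniformly random ordered pair of distinct values from {1, …, 272}; by symmetry P[π(i) > π(i+1)] = 1/2.
By linearity: E[X] = 271 · (1/2) = (272 − 1) · (1/2) = 271/2 ≈ 135.5000.

E[X] = 271/2 = 135.5000.


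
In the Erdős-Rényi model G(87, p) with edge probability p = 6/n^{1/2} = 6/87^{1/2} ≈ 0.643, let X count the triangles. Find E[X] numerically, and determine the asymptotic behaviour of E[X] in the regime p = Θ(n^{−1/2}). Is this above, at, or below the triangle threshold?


Number of potential triangles: C(87, 3) = 105995.
Each occurs with probability p³ ≈ (0.643)³ ≈ 2.66180e-01.
By linearity: E[X] = C(87, 3)·p³ ≈ 105995 · 2.66180e-01 ≈ 28213.713.
Since α = 1/2 < 1, p = c/n^{1/2} ≫ 1/n is above the triangle threshold p ~ 1/n. Asymptotically E[X] ~ (c³/6)·n^{3(1−α)} = (6³/6)·n^{1.5} → ∞; triangles are abundant w.h.p.

E[X] ≈ 28213.713; in regime p = Θ(1/n^{1/2}) E[X] diverges (above the triangle threshold p ~ 1/n).


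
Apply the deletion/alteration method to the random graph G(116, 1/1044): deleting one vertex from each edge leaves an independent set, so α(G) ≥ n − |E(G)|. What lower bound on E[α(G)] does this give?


E[|E(G)|] = C(116, 2)·p = 6670 · (1/1044) = 115/18.
E[α(G)] ≥ n − E[|E(G)|] = 116 − 115/18 = 1973/18.
Numerically: ≈ 109.6111.
(This is only a lower bound; the true E[α(G)] may be larger.)

E[α(G)] ≥ 1973/18 ≈ 109.6111.


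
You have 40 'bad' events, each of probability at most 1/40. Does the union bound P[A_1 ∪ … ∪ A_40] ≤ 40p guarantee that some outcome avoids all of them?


Union bound: P[∪_{i=1}^{40} A_i] ≤ Σ_i P[A_i] ≤ 40·p = 40·(1/40) = 1.
Numerically: 1 ≈ 1.000000.
Is 1 < 1? NO.
Since the bound 1 is ≥ 1, the union bound is uninformative here; it does NOT by itself certify existence.

40·p = 1 ≈ 1.000000; existence NOT certified by the union bound.


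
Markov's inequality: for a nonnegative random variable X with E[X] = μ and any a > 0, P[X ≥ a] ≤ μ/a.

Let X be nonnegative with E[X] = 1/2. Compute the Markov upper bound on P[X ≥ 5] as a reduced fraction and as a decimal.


μ = E[X] = 1/2, a = 5.
Markov: P[X ≥ 5] ≤ μ/a = (1/2)/5 = 1/10.
Numerically: ≈ 0.100.
(Since a = 5 > μ = 0.500, the bound 1/10 is < 1 and informative.)

P[X ≥ 5] ≤ 1/10 ≈ 0.100.


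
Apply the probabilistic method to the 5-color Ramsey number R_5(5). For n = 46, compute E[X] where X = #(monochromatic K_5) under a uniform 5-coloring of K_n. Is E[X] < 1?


E[X] = C(46, 5) · 5^{1 − 10} = 1370754 · 5^{−9} = 1370754/1953125.
As a reduced fraction: E[X] = 1370754/1953125 ≈ 0.70183.
Is E[X] < 1? YES.
Since E[X] < 1, there exists a 5-coloring of K_{46} with no monochromatic K_5; hence R_5(5) > 46.

E[X] = 1370754/1953125 ≈ 0.70183; E[X] < 1, so R_5(5) > 46.


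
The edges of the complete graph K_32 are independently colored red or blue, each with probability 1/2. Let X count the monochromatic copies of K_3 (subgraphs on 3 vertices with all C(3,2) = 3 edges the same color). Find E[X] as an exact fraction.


Let X = Σ_S X_S over the C(32, 3) = 4960 subsets S of size 3, where X_S = 1 if the K_3 on S is monochromatic.
For a fixed S, the K_3 on S has C(3, 2) = 3 edges. P[all 3 edges red] = (1/2)^3, and likewise for blue, so P[monochromatic] = 2·(1/2)^3 = 2^{1 − 3} = 1/4.
By linearity of expectation: E[X] = C(32, 3) · 2^{1 − 3} = 4960 · 1/4 = 1240.
Numerically: E[X] ≈ 1240.000000.

E[X] = C(32,3)·2^(1−C(3,2)) = 1240 ≈ 1240.000000.


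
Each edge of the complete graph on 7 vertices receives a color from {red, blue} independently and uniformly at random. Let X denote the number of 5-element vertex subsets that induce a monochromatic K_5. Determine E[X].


Let X = Σ_S X_S over the C(7, 5) = 21 subsets S of size 5, where X_S = 1 if the K_5 on S is monochromatic.
For a fixed S, the K_5 on S has C(5, 2) = 10 edges. P[all 10 edges red] = (1/2)^10, and likewise for blue, so P[monochromatic] = 2·(1/2)^10 = 2^{1 − 10} = 1/512.
By linearity: E[X] = C(7, 5) · 2^{1 − 10} = 21 · 1/512 = 21/512.
Numerically: E[X] ≈ 0.041016.

E[X] = C(7,5)·2^(1−C(5,2)) = 21/512 ≈ 0.041016.


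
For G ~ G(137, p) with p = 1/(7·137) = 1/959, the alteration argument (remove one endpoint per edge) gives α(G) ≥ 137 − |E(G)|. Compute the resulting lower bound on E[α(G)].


E[|E(G)|] = C(137, 2)·p = 9316 · (1/959) = 68/7.
E[α(G)] ≥ n − E[|E(G)|] = 137 − 68/7 = 891/7.
Numerically: ≈ 127.286.
(This is only a lower bound; the true E[α(G)] may be larger.)

E[α(G)] ≥ 891/7 ≈ 127.286.


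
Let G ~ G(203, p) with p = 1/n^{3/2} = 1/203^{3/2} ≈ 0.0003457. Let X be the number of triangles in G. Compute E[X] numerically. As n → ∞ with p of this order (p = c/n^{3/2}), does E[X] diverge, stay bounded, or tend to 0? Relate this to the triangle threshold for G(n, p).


Number of potential triangles: C(203, 3) = 1373701.
Each occurs with probability p³ ≈ (0.0003457)³ ≈ 4.133023e-11.
By linearity: E[X] = C(203, 3)·p³ ≈ 1373701 · 4.133023e-11 ≈ 0.0001.
Since α = 3/2 > 1, p = c/n^{3/2} = o(1/n) is below the triangle threshold p ~ 1/n. Asymptotically E[X] ~ (c³/6)·n^{3(1−α)} = (1³/6)·n^{-1.5} → 0, so by Markov's inequality G has no triangles w.h.p.

E[X] ≈ 0.0001; in regime p = Θ(1/n^{3/2}) E[X] tends to 0 (below the triangle threshold p ~ 1/n).


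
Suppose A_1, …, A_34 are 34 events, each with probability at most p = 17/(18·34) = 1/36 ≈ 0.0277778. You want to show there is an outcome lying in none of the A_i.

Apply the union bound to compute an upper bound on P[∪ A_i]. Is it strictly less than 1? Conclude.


Union bound: P[∪_{i=1}^{34} A_i] ≤ Σ_i P[A_i] ≤ 34·p = 34·(1/36) = 17/18.
Numerically: 17/18 ≈ 0.9444444.
Is 17/18 < 1? YES.
Since P[∪ A_i] ≤ 17/18 < 1, the complement has P[∩ A_i^c] ≥ 1 − 17/18 = 1/18 > 0, so some outcome avoids every A_i.

34·p = 17/18 ≈ 0.9444444; existence CERTIFIED by the union bound.


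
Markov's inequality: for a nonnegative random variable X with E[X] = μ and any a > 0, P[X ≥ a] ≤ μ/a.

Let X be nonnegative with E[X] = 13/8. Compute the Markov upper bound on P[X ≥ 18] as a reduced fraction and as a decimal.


μ = E[X] = 13/8, a = 18.
Markov: P[X ≥ 18] ≤ μ/a = (13/8)/18 = 13/144.
Numerically: ≈ 0.090278.
(Since a = 18 > μ = 1.625000, the bound 13/144 is < 1 and informative.)

P[X ≥ 18] ≤ 13/144 ≈ 0.090278.


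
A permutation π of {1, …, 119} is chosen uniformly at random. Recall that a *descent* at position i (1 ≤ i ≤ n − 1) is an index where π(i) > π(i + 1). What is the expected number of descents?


Write X = Σ X_I over i = 1, …, 118, with X_I the indicator of one descent.
There are 118 indicators.
For each fixed i, the pair (π(i), π(i+1)) is a uniformly random ordered pair of distinct values from {1, …, 119}; by symmetry P[π(i) > π(i+1)] = 1/2.
By linearity: E[X] = 118 · (1/2) = (119 − 1) · (1/2) = 59 ≈ 59.00000.

E[X] = 59 = 59.00000.


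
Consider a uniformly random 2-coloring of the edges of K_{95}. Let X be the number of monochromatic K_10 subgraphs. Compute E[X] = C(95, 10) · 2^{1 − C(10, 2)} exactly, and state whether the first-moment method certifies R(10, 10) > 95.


E[X] = C(95, 10) · 2^{1 − 45} = 10104934117421 · 2^{−44} = 10104934117421/17592186044416.
As a reduced fraction: E[X] = 10104934117421/17592186044416 ≈ 0.574.
Is E[X] < 1? YES.
Since E[X] < 1, there exists a 2-coloring of K_{95} with no monochromatic K_10; hence R(10, 10) > 95.

E[X] = 10104934117421/17592186044416 ≈ 0.574; E[X] < 1, so R(10, 10) > 95.


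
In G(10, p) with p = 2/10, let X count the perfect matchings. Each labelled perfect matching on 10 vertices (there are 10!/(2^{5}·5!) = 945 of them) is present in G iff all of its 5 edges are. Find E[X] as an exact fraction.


K_10 has 10!/(2^{5}·5!) = 945 labelled perfect matchings.
For each such perfect matching H, let X_H = 1 if all 5 edges of H are present in G. Then P[X_H = 1] = p^{5} = (1/5)^{5} = 1/3125.
By linearity of expectation: E[X] = Σ_H E[X_H] = 945 · p^{5} = 945 · 1/3125 = 189/625.
Numerically: E[X] ≈ 0.302.

E[X] = 945 · (1/5)^{5} = 189/625 ≈ 0.302.


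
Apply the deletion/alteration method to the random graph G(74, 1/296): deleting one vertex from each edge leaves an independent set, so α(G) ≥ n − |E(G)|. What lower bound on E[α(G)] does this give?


E[|E(G)|] = C(74, 2)·p = 2701 · (1/296) = 73/8.
E[α(G)] ≥ n − E[|E(G)|] = 74 − 73/8 = 519/8.
Numerically: ≈ 64.8750.
(This is only a lower bound; the true E[α(G)] may be larger.)

E[α(G)] ≥ 519/8 ≈ 64.8750.


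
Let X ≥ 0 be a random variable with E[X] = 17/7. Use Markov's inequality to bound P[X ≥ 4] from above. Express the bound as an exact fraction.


μ = E[X] = 17/7, a = 4.
Markov: P[X ≥ 4] ≤ μ/a = (17/7)/4 = 17/28.
Numerically: ≈ 0.6071.
(Since a = 4 > μ = 2.4286, the bound 17/28 is < 1 and informative.)

P[X ≥ 4] ≤ 17/28 ≈ 0.6071.


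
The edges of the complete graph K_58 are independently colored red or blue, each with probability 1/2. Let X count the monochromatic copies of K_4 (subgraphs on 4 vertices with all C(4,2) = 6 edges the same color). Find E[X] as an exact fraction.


Let X = Σ_S X_S over the C(58, 4) = 424270 subsets S of size 4, where X_S = 1 if the K_4 on S is monochromatic.
For a fixed S, the K_4 on S has C(4, 2) = 6 edges. P[all 6 edges red] = (1/2)^6, and likewise for blue, so P[monochromatic] = 2·(1/2)^6 = 2^{1 − 6} = 1/32.
By linearity: E[X] = C(58, 4) · 2^{1 − 6} = 424270 · 1/32 = 212135/16.
Numerically: E[X] ≈ 13258.43750.

E[X] = C(58,4)·2^(1−C(4,2)) = 212135/16 ≈ 13258.43750.


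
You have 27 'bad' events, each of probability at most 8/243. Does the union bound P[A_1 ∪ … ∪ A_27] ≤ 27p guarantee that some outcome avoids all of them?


Union bound: P[∪_{i=1}^{27} A_i] ≤ Σ_i P[A_i] ≤ 27·p = 27·(8/243) = 8/9.
Numerically: 8/9 ≈ 0.88889.
Is 8/9 < 1? YES.
Since P[∪ A_i] ≤ 8/9 < 1, the complement has P[∩ A_i^c] ≥ 1 − 8/9 = 1/9 > 0, so some outcome avoids every A_i.

27·p = 8/9 ≈ 0.88889; existence CERTIFIED by the union bound.


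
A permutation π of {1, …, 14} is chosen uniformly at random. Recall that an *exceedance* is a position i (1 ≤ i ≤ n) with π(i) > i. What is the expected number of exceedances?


Write X = Σ_{i=1}^{14} X_i, where X_i = 1_{π(i) > i}.
For each fixed i, π(i) is uniform over {1, …, 14} (marginal of a uniform permutation), so P[π(i) > i] = (n − i)/n. Summing: Σ_{i=1}^{14} (n − i)/n = (0 + 1 + … + 13)/14 = 14(14 − 1)/(2·14) = (14 − 1)/2.
Hence E[X] = Σ_{i=1}^{14} (14 − i)/14 = 13/2 ≈ 6.500000.

E[X] = 13/2 = 6.500000.


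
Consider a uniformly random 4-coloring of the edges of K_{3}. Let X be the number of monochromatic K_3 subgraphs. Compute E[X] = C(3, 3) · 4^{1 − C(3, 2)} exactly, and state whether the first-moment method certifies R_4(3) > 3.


E[X] = C(3, 3) · 4^{1 − 3} = 1 · 4^{−2} = 1/16.
As a reduced fraction: E[X] = 1/16 ≈ 0.062.
Is E[X] < 1? YES.
Since E[X] < 1, there exists a 4-coloring of K_{3} with no monochromatic K_3; hence R_4(3) > 3.

E[X] = 1/16 ≈ 0.062; E[X] < 1, so R_4(3) > 3.


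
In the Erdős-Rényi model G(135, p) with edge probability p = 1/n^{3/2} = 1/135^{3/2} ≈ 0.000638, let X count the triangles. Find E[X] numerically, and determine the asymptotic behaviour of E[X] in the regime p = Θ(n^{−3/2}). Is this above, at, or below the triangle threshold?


Number of potential triangles: C(135, 3) = 400995.
Each occurs with probability p³ ≈ (0.000638)³ ≈ 2.59118e-10.
By linearity: E[X] = C(135, 3)·p³ ≈ 400995 · 2.59118e-10 ≈ 0.000.
Since α = 3/2 > 1, p = c/n^{3/2} = o(1/n) is below the triangle threshold p ~ 1/n. Asymptotically E[X] ~ (c³/6)·n^{3(1−α)} = (1³/6)·n^{-1.5} → 0, so by Markov's inequality G has no triangles w.h.p.

E[X] ≈ 0.000; in regime p = Θ(1/n^{3/2}) E[X] tends to 0 (below the triangle threshold p ~ 1/n).


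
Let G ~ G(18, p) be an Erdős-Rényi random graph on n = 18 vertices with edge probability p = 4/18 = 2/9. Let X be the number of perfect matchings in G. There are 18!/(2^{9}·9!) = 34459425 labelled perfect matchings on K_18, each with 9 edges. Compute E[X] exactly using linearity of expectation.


K_18 has 18!/(2^{9}·9!) = 34459425 labelled perfect matchings.
For each such perfect matching H, let X_H = 1 if all 9 edges of H are present in G. Then P[X_H = 1] = p^{9} = (2/9)^{9} = 512/387420489.
Summing the indicators: E[X] = Σ_H E[X_H] = 34459425 · p^{9} = 34459425 · 512/387420489 = 217817600/4782969.
Numerically: E[X] ≈ 45.54.

E[X] = 34459425 · (2/9)^{9} = 217817600/4782969 ≈ 45.54.


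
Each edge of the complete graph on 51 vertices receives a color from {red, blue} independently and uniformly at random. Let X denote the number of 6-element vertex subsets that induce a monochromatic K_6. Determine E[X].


Let X = Σ_S X_S over the C(51, 6) = 18009460 subsets S of size 6, where X_S = 1 if the K_6 on S is monochromatic.
For a fixed S, the K_6 on S has C(6, 2) = 15 edges. P[all 15 edges red] = (1/2)^15, and likewise for blue, so P[monochromatic] = 2·(1/2)^15 = 2^{1 − 15} = 1/16384.
Summing: E[X] = C(51, 6) · 2^{1 − 15} = 18009460 · 1/16384 = 4502365/4096.
Numerically: E[X] ≈ 1099.210.

E[X] = C(51,6)·2^(1−C(6,2)) = 4502365/4096 ≈ 1099.210.


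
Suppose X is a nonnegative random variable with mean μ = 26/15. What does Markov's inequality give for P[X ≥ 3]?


μ = E[X] = 26/15, a = 3.
Markov: P[X ≥ 3] ≤ μ/a = (26/15)/3 = 26/45.
Numerically: ≈ 0.5778.
(Since a = 3 > μ = 1.7333, the bound 26/45 is < 1 and informative.)

P[X ≥ 3] ≤ 26/45 ≈ 0.5778.


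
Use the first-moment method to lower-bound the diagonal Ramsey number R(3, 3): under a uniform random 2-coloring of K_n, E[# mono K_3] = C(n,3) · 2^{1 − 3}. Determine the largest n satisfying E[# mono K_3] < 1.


We need C(n, 3) · 2^{1 − 3} < 1, i.e. C(n, 3) < 2^{3 − 1} = 4.
Check values of n near the boundary:
  n = 3: C(3, 3) = 1; 1 < 4? YES
  n = 4: C(4, 3) = 4; 4 < 4? NO
The largest n with C(n, 3) < 4 is n = 3 (where E[X] = 1/4 ≈ 0.2500000). Hence R(3, 3) > 3, i.e. R(3, 3) ≥ 4.

Largest n = 3; hence R(3, 3) > 3.


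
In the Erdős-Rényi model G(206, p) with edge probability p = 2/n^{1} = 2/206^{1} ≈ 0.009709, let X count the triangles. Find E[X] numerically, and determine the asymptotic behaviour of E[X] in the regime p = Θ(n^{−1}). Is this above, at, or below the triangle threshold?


Number of potential triangles: C(206, 3) = 1435820.
Each occurs with probability p³ ≈ (0.009709)³ ≈ 9.151417e-07.
By linearity: E[X] = C(206, 3)·p³ ≈ 1435820 · 9.151417e-07 ≈ 1.3140.
Here α = 1, so p = 2/n is exactly at the triangle threshold p ~ 1/n. Asymptotically E[X] → c³/6 = 2³/6 = 4/3 ≈ 1.3333, a bounded constant. In this regime the triangle count is asymptotically Poisson(c³/6).

E[X] ≈ 1.3140; in regime p = Θ(1/n^{1}) E[X] stays bounded (at the triangle threshold p ~ 1/n).


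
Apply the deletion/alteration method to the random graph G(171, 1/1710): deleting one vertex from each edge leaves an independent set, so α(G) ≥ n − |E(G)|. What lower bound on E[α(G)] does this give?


E[|E(G)|] = C(171, 2)·p = 14535 · (1/1710) = 17/2.
E[α(G)] ≥ n − E[|E(G)|] = 171 − 17/2 = 325/2.
Numerically: ≈ 162.50000.
(This is only a lower bound; the true E[α(G)] may be larger.)

E[α(G)] ≥ 325/2 ≈ 162.50000.
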